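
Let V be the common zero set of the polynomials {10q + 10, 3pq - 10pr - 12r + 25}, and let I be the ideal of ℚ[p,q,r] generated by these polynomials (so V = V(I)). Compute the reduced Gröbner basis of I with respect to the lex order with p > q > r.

G = {pr + 3/10p + 6/5r - 5/2, q + 1}

f_1 = 10q + 10, LT = q.
f_2 = 3pq - 10pr - 12r + 25, LT = pq.

S(f_1,f_2): lcm = pq. S = 10/3pr + p + 4r - 25/3.
  leading term pr: no divisor's leading term divides it; move 10/3pr to the remainder.
  leading term p: no divisor's leading term divides it; move p to the remainder.
  leading term r: no divisor's leading term divides it; move 4r to the remainder.
  leading term 1: no divisor's leading term divides it; move -25/3 to the remainder.
  remainder 10/3pr + p + 4r - 25/3 ≠ 0; add g_3 = 10/3pr + p + 4r - 25/3 to the basis.

The other S-polynomials (S(f_1,g_3), S(f_2,g_3)) all reduce to 0 modulo the current basis, so we have a Gröbner basis.
Inter-reduce: drop elements whose leading term is divisible by another's, tail-reduce, and make monic.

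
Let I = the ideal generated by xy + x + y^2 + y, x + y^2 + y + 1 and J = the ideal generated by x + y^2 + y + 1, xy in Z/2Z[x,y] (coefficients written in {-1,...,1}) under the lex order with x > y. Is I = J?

Equality of ideals is decidable: compute both reduced Gröbner bases (unique for the ordering) and check whether they agree.
Buchberger on the first generating set:
f_1 = xy + x + y^2 + y, LT = xy.
f_2 = x + y^2 + y + 1, LT = x.

S(f_1,f_2): lcm = xy. S = x + y^3.
  leading term x: subtract (1)·f_2 from x + y^3 → y^3 + y^2 + y + 1
  leading term y^3: no divisor's leading term divides it; move y^3 to the remainder.
  leading term y^2: no divisor's leading term divides it; move y^2 to the remainder.
  leading term y: no divisor's leading term divides it; move y to the remainder.
  leading term 1: no divisor's leading term divides it; move 1 to the remainder.
  remainder y^3 + y^2 + y + 1 ≠ 0; add g_3 = y^3 + y^2 + y + 1 to the basis.

The other S-polynomials (S(f_1,g_3), S(f_2,g_3)) all reduce to 0 modulo the current basis, so we have a Gröbner basis.
Inter-reduce: drop elements whose leading term is divisible by another's, tail-reduce, and make monic.
Reduced Gröbner basis: {x + y^2 + y + 1, y^3 + y^2 + y + 1}.

Buchberger on the second generating set:
h_1 = x + y^2 + y + 1, LT = x.
h_2 = xy, LT = xy.

S(h_1,h_2): lcm = xy. S = y^3 + y^2 + y.
  leading term y^3: no divisor's leading term divides it; move y^3 to the remainder.
  leading term y^2: no divisor's leading term divides it; move y^2 to the remainder.
  leading term y: no divisor's leading term divides it; move y to the remainder.
  remainder y^3 + y^2 + y ≠ 0; add k_3 = y^3 + y^2 + y to the basis.

The other S-polynomials (S(h_1,k_3), S(h_2,k_3)) all reduce to 0 modulo the current basis, so we have a Gröbner basis.
Inter-reduce: drop elements whose leading term is divisible by another's, tail-reduce, and make monic.
Reduced Gröbner basis: {x + y^2 + y + 1, y^3 + y^2 + y}.

These differ, so the ideals are not equal.

No, the ideals differ.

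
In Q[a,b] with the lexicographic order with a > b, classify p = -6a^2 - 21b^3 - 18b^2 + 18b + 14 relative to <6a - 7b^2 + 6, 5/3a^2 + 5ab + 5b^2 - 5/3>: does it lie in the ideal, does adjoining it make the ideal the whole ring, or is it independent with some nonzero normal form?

Adjoining -6a^2 - 21b^3 - 18b^2 + 18b + 14 makes the ideal the whole ring: the system is inconsistent.

First compute the reduced Gröbner basis of I by Buchberger's algorithm.
f_1 = 6a - 7b^2 + 6, LT = a.
f_2 = 5/3a^2 + 5ab + 5b^2 - 5/3, LT = a^2.

S(f_1,f_2): lcm = a^2. S = -7/6ab^2 - 3ab + a - 3b^2 + 1.
  leading term ab^2: subtract (-7/36b^2)·f_1 from -7/6ab^2 - 3ab + a - 3b^2 + 1 → -3ab + a - 49/36b^4 - 11/6b^2 + 1
  leading term ab: subtract (-1/2b)·f_1 from -3ab + a - 49/36b^4 - 11/6b^2 + 1 → a - 49/36b^4 - 7/2b^3 - 11/6b^2 + 3b + 1
  leading term a: subtract (1/6)·f_1 from a - 49/36b^4 - 7/2b^3 - 11/6b^2 + 3b + 1 → -49/36b^4 - 7/2b^3 - 2/3b^2 + 3b
  leading term b^4: no divisor's leading term divides it; move -49/36b^4 to the remainder.
  leading term b^3: no divisor's leading term divides it; move -7/2b^3 to the remainder.
  leading term b^2: no divisor's leading term divides it; move -2/3b^2 to the remainder.
  leading term b: no divisor's leading term divides it; move 3b to the remainder.
  remainder -49/36b^4 - 7/2b^3 - 2/3b^2 + 3b ≠ 0; add h_3 = -49/36b^4 - 7/2b^3 - 2/3b^2 + 3b to the basis.

The other S-polynomials (S(f_1,h_3), S(f_2,h_3)) all reduce to 0 modulo the current basis, so we have a Gröbner basis.
Inter-reduce: drop elements whose leading term is divisible by another's, tail-reduce, and make monic.
Reduced Gröbner basis: {a - 7/6b^2 + 1, b^4 + 18/7b^3 + 24/49b^2 - 108/49b}.
Label its elements g_1 = a - 7/6b^2 + 1, g_2 = b^4 + 18/7b^3 + 24/49b^2 - 108/49b.

Reduce p = -6a^2 - 21b^3 - 18b^2 + 18b + 14 modulo G:
  leading term a^2: subtract (-6a)·g_1 from -6a^2 - 21b^3 - 18b^2 + 18b + 14 → -7ab^2 + 6a - 21b^3 - 18b^2 + 18b + 14
  leading term ab^2: subtract (-7b^2)·g_1 from -7ab^2 + 6a - 21b^3 - 18b^2 + 18b + 14 → 6a - 49/6b^4 - 21b^3 - 11b^2 + 18b + 14
  leading term a: subtract (6)·g_1 from 6a - 49/6b^4 - 21b^3 - 11b^2 + 18b + 14 → -49/6b^4 - 21b^3 - 4b^2 + 18b + 8
  leading term b^4: subtract (-49/6)·g_2 from -49/6b^4 - 21b^3 - 4b^2 + 18b + 8 → 8
  leading term 1: no divisor's leading term divides it; move 8 to the remainder.
  normal form = 8.
The normal form is nonzero, so p ∉ I. Since p minus its normal form lies in I, I + (p) = I + (r) where r = 8; decide whether this ideal is the whole ring.
Here r = 8 is a nonzero constant, hence a unit: 1 ∈ I + (p), the Gröbner basis of I + (p) is {1}, and the enlarged system has no common solution — adjoining p is inconsistent.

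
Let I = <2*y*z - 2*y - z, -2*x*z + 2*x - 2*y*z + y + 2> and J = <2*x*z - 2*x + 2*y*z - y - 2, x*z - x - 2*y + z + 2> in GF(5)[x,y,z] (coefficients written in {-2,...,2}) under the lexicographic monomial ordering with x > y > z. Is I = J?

For a fixed monomial order, each ideal has a unique reduced Gröbner basis; comparing bases decides equality.
Buchberger on the first generating set:
f_1 = 2*y*z - 2*y - z, LT = y*z.
f_2 = -2*x*z + 2*x - 2*y*z + y + 2, LT = x*z.

S(f_1,f_2): lcm = x*y*z. S = 2*x*z - y**2*z - 2*y**2 + y.
  reduce S modulo (f_1, f_2):
  remainder 2*x + 2*y**2 + 2*y + 2 ≠ 0; add g_3 = 2*x + 2*y**2 + 2*y + 2 to the basis.

The other S-polynomials (S(f_1,g_3), S(f_2,g_3)) all reduce to 0 modulo the current basis, so we have a Gröbner basis.
Inter-reduce: drop elements whose leading term is divisible by another's, tail-reduce, and make monic.
Reduced Gröbner basis: {x + y**2 + y + 1, y*z - y + 2*z}.

Buchberger on the second generating set:
h_1 = 2*x*z - 2*x + 2*y*z - y - 2, LT = x*z.
h_2 = x*z - x - 2*y + z + 2, LT = x*z.

S(h_1,h_2): lcm = x*z. S = y*z - y - z + 2.
  reduce S modulo (h_1, h_2):
  remainder y*z - y - z + 2 ≠ 0; add k_3 = y*z - y - z + 2 to the basis.

S(h_1,k_3): lcm = x*y*z. S = x*z - 2*x + y**2*z + 2*y**2 - y.
  reduce S modulo (h_1, h_2, k_3):
  remainder -x - 2*y**2 + 1 ≠ 0; add k_4 = -x - 2*y**2 + 1 to the basis.

The other S-polynomials (S(h_2,k_3), S(h_1,k_4), S(h_2,k_4), S(k_3,k_4)) all reduce to 0 modulo the current basis, so we have a Gröbner basis.
Inter-reduce: drop elements whose leading term is divisible by another's, tail-reduce, and make monic.
Reduced Gröbner basis: {x + 2*y**2 - 1, y*z - y - z + 2}.

Since the reduced bases disagree, the two ideals are not the same.
The same test decides containment: I ⊆ J iff every generator of I reduces to 0 modulo a Gröbner basis of J.

No, the ideals differ.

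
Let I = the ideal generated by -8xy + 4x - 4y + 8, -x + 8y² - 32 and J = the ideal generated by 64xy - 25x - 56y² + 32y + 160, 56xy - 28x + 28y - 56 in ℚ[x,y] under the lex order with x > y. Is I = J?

Yes, the ideals are equal.

Since reduced Gröbner bases are canonical representatives of ideals under a given ordering, it suffices to compute and compare them.
Buchberger on the first generating set:
f_1 = -8xy + 4x - 4y + 8, LT = xy.
f_2 = -x + 8y² - 32, LT = x.

S(f_1,f_2): lcm = xy. S = -½x + 8y³ - 63/2y - 1.
  leading term x: subtract (½)·f_2 from -½x + 8y³ - 63/2y - 1 → 8y³ - 4y² - 63/2y + 15
  leading term y³: no divisor's leading term divides it; move 8y³ to the remainder.
  leading term y²: no divisor's leading term divides it; move -4y² to the remainder.
  leading term y: no divisor's leading term divides it; move -63/2y to the remainder.
  leading term 1: no divisor's leading term divides it; move 15 to the remainder.
  remainder 8y³ - 4y² - 63/2y + 15 ≠ 0; add g_3 = 8y³ - 4y² - 63/2y + 15 to the basis.

The other S-polynomials (S(f_1,g_3), S(f_2,g_3)) all reduce to 0 modulo the current basis, so we have a Gröbner basis.
Inter-reduce: drop elements whose leading term is divisible by another's, tail-reduce, and make monic.
Reduced Gröbner basis: {x - 8y² + 32, y³ - ½y² - 63/16y + 15/8}.

Buchberger on the second generating set:
h_1 = 64xy - 25x - 56y² + 32y + 160, LT = xy.
h_2 = 56xy - 28x + 28y - 56, LT = xy.

S(h_1,h_2): lcm = xy. S = 7/64x - ⅞y² + 7/2.
  leading term x: no divisor's leading term divides it; move 7/64x to the remainder.
  leading term y²: no divisor's leading term divides it; move -⅞y² to the remainder.
  leading term 1: no divisor's leading term divides it; move 7/2 to the remainder.
  remainder 7/64x - ⅞y² + 7/2 ≠ 0; add k_3 = 7/64x - ⅞y² + 7/2 to the basis.

S(h_1,k_3): lcm = xy. S = -25/64x + 8y³ - ⅞y² - 63/2y + 5/2.
  leading term x: subtract (-25/7)·k_3 from -25/64x + 8y³ - ⅞y² - 63/2y + 5/2 → 8y³ - 4y² - 63/2y + 15
  leading term y³: no divisor's leading term divides it; move 8y³ to the remainder.
  leading term y²: no divisor's leading term divides it; move -4y² to the remainder.
  leading term y: no divisor's leading term divides it; move -63/2y to the remainder.
  leading term 1: no divisor's leading term divides it; move 15 to the remainder.
  remainder 8y³ - 4y² - 63/2y + 15 ≠ 0; add k_4 = 8y³ - 4y² - 63/2y + 15 to the basis.

The other S-polynomials (S(h_2,k_3), S(h_1,k_4), S(h_2,k_4), S(k_3,k_4)) all reduce to 0 modulo the current basis, so we have a Gröbner basis.
Inter-reduce: drop elements whose leading term is divisible by another's, tail-reduce, and make monic.
Reduced Gröbner basis: {x - 8y² + 32, y³ - ½y² - 63/16y + 15/8}.

The two bases agree; hence the ideals are identical.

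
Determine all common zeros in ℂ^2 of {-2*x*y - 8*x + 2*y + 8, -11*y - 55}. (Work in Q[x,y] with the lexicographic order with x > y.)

{(1, -5)}

Compute a lex Gröbner basis by Buchberger's algorithm.
f_1 = -2*x*y - 8*x + 2*y + 8, LT = x*y.
f_2 = -11*y - 55, LT = y.

S(f_1,f_2): lcm = x*y. S = -x - y - 4.
  reduce S modulo (f_1, f_2):
  remainder -x + 1 ≠ 0; add h_3 = -x + 1 to the basis.

The other S-polynomials (S(f_1,h_3), S(f_2,h_3)) all reduce to 0 modulo the current basis, so we have a Gröbner basis.
Inter-reduce: drop elements whose leading term is divisible by another's, tail-reduce, and make monic.
Reduced Gröbner basis: {x - 1, y + 5}.

The lex basis is triangular: the last element involves only y. Solving y + 5 = 0 gives y ∈ {-5}; substituting each value into the earlier elements determines the remaining variables.
  y = -5: the earlier basis element becomes x - 1 = 0, giving x = 1 — point (1, -5).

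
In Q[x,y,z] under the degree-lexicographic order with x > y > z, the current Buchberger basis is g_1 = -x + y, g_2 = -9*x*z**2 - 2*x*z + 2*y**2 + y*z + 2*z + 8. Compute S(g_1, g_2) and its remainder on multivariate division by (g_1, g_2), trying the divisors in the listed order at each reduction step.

S(g_1, g_2) = -y*z**2 - 2/9*x*z + 2/9*y**2 + 1/9*y*z + 2/9*z + 8/9; remainder on division = -y*z**2 + 2/9*y**2 - 1/9*y*z + 2/9*z + 8/9.

lcm(LM(g_1), LM(g_2)) = x*z**2.
S = (lcm/LT(g_1))·g_1 − (lcm/LT(g_2))·g_2 = -y*z**2 - 2/9*x*z + 2/9*y**2 + 1/9*y*z + 2/9*z + 8/9.
Reduce S modulo (g_1, g_2) in that order:
  leading term y*z**2: no divisor's leading term divides it; move -y*z**2 to the remainder.
  leading term x*z: subtract (2/9*z)·g_1 from -2/9*x*z + 2/9*y**2 + 1/9*y*z + 2/9*z + 8/9 → 2/9*y**2 - 1/9*y*z + 2/9*z + 8/9
  leading term y**2: no divisor's leading term divides it; move 2/9*y**2 to the remainder.
  leading term y*z: no divisor's leading term divides it; move -1/9*y*z to the remainder.
  leading term z: no divisor's leading term divides it; move 2/9*z to the remainder.
  leading term 1: no divisor's leading term divides it; move 8/9 to the remainder.
The remainder -y*z**2 + 2/9*y**2 - 1/9*y*z + 2/9*z + 8/9 is nonzero, so it would be added as the next basis element.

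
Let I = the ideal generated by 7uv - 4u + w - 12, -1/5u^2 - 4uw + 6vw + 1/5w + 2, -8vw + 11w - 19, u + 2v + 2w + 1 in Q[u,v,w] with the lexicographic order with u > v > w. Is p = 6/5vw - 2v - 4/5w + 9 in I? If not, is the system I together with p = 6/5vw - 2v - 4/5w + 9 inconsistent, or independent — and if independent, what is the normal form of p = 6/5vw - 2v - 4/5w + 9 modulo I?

First compute the reduced Gröbner basis of I by Buchberger's algorithm.
f_1 = 7uv - 4u + w - 12, LT = uv.
f_2 = -1/5u^2 - 4uw + 6vw + 1/5w + 2, LT = u^2.
f_3 = -8vw + 11w - 19, LT = vw.
f_4 = u + 2v + 2w + 1, LT = u.

S(f_1,f_2): lcm = u^2v. S = -4/7u^2 - 20uvw + 1/7uw - 12/7u + 30v^2w + vw + 10v.
  reduce S modulo (f_1, f_2, f_3, f_4):
  remainder -1619/28v + 18/7w^2 + 573/224w - 14101/224 ≠ 0; add h_5 = -1619/28v + 18/7w^2 + 573/224w - 14101/224 to the basis.

S(f_1,f_3): lcm = uvw. S = 45/56uw - 19/8u + 1/7w^2 - 12/7w.
  reduce S modulo (f_1, f_2, f_3, f_4, h_5):
  remainder -56803/45332w^2 + 5269/22666w + 46265/45332 ≠ 0; add h_6 = -56803/45332w^2 + 5269/22666w + 46265/45332 to the basis.

S(f_1,f_4): lcm = uv. S = -4/7u - 2v^2 - 2vw - v + 1/7w - 12/7.
  reduce S modulo (f_1, f_2, f_3, f_4, h_5, h_6):
  remainder -117309388/91964057w + 117309388/91964057 ≠ 0; add h_7 = -117309388/91964057w + 117309388/91964057 to the basis.

The other S-polynomials (S(f_2,f_3), S(f_2,f_4), S(f_3,f_4), S(f_1,h_5), S(f_2,h_5), S(f_3,h_5), S(f_4,h_5), S(f_1,h_6), S(f_2,h_6), S(f_3,h_6), S(f_4,h_6), S(h_5,h_6), S(f_1,h_7), S(f_2,h_7), S(f_3,h_7), S(f_4,h_7), S(h_5,h_7), S(h_6,h_7)) all reduce to 0 modulo the current basis, so we have a Gröbner basis.
Inter-reduce: drop elements whose leading term is divisible by another's, tail-reduce, and make monic.
Reduced Gröbner basis: {u + 1, v + 1, w - 1}.
Label its elements g_1 = u + 1, g_2 = v + 1, g_3 = w - 1.

Reduce p = 6/5vw - 2v - 4/5w + 9 modulo G:
  leading term vw: subtract (6/5w)·g_2 from 6/5vw - 2v - 4/5w + 9 → -2v - 2w + 9
  leading term v: subtract (-2)·g_2 from -2v - 2w + 9 → -2w + 11
  leading term w: subtract (-2)·g_3 from -2w + 11 → 9
  leading term 1: no divisor's leading term divides it; move 9 to the remainder.
  normal form = 9.
The normal form is nonzero, so p ∉ I. Since p minus its normal form lies in I, I + (p) = I + (r) where r = 9; decide whether this ideal is the whole ring.
Here r = 9 is a nonzero constant, hence a unit: 1 ∈ I + (p), the Gröbner basis of I + (p) is {1}, and the enlarged system has no common solution — adjoining p is inconsistent.

Adjoining 6/5vw - 2v - 4/5w + 9 makes the ideal the whole ring: the system is inconsistent.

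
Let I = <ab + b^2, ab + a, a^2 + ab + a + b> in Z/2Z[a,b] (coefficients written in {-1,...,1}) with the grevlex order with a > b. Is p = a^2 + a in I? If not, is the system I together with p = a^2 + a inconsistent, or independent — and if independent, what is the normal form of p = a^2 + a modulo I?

a^2 + a lies in I (it reduces to 0).

First compute the reduced Gröbner basis of I by Buchberger's algorithm.
f_1 = ab + b^2, LT = ab.
f_2 = ab + a, LT = ab.
f_3 = a^2 + ab + a + b, LT = a^2.

S(f_1,f_2): lcm = ab. S = b^2 + a.
  leading term b^2: no divisor's leading term divides it; move b^2 to the remainder.
  leading term a: no divisor's leading term divides it; move a to the remainder.
  remainder b^2 + a ≠ 0; add h_4 = b^2 + a to the basis.

S(f_2,f_3): lcm = a^2b. S = ab^2 + a^2 + ab + b^2.
  leading term ab^2: subtract (b)·f_1 from ab^2 + a^2 + ab + b^2 → b^3 + a^2 + ab + b^2
  leading term b^3: subtract (b)·h_4 from b^3 + a^2 + ab + b^2 → a^2 + b^2
  leading term a^2: subtract (1)·f_3 from a^2 + b^2 → ab + b^2 + a + b
  leading term ab: subtract (1)·f_1 from ab + b^2 + a + b → a + b
  leading term a: no divisor's leading term divides it; move a to the remainder.
  leading term b: no divisor's leading term divides it; move b to the remainder.
  remainder a + b ≠ 0; add h_5 = a + b to the basis.

The other S-polynomials (S(f_1,f_3), S(f_1,h_4), S(f_2,h_4), S(f_3,h_4), S(f_1,h_5), S(f_2,h_5), S(f_3,h_5), S(h_4,h_5)) all reduce to 0 modulo the current basis, so we have a Gröbner basis.
Inter-reduce: drop elements whose leading term is divisible by another's, tail-reduce, and make monic.
Reduced Gröbner basis: {b^2 + b, a + b}.
Label its elements g_1 = b^2 + b, g_2 = a + b.

Reduce p = a^2 + a modulo G:
  leading term a^2: subtract (a)·g_2 from a^2 + a → ab + a
  leading term ab: subtract (b)·g_2 from ab + a → b^2 + a
  leading term b^2: subtract (1)·g_1 from b^2 + a → a + b
  leading term a: subtract (1)·g_2 from a + b → 0
  normal form = 0.
Since the normal form is 0, p ∈ I.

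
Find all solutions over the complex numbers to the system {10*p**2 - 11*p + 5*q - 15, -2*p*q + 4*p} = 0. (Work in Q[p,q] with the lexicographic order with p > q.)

{(11/20 - sqrt(321)/20, 2), (11/20 + sqrt(321)/20, 2), (0, 3)}

Compute a lex Gröbner basis by Buchberger's algorithm.
f_1 = 10*p**2 - 11*p + 5*q - 15, LT = p**2.
f_2 = -2*p*q + 4*p, LT = p*q.

S(f_1,f_2): lcm = p**2*q. S = 2*p**2 - 11/10*p*q + 1/2*q**2 - 3/2*q.
  leading term p**2: subtract (1/5)·f_1 from 2*p**2 - 11/10*p*q + 1/2*q**2 - 3/2*q → -11/10*p*q + 11/5*p + 1/2*q**2 - 5/2*q + 3
  leading term p*q: subtract (11/20)·f_2 from -11/10*p*q + 11/5*p + 1/2*q**2 - 5/2*q + 3 → 1/2*q**2 - 5/2*q + 3
  leading term q**2: no divisor's leading term divides it; move 1/2*q**2 to the remainder.
  leading term q: no divisor's leading term divides it; move -5/2*q to the remainder.
  leading term 1: no divisor's leading term divides it; move 3 to the remainder.
  remainder 1/2*q**2 - 5/2*q + 3 ≠ 0; add h_3 = 1/2*q**2 - 5/2*q + 3 to the basis.

S(f_1,h_3): leading monomials are coprime, so the S-polynomial reduces to 0 (Buchberger's first criterion).
S(f_2,h_3): lcm = p*q**2. S = 3*p*q - 6*p.
  leading term p*q: subtract (-3/2)·f_2 from 3*p*q - 6*p → 0
  remainder 0.

Every S-polynomial of the final basis reduces to 0, so we have a Gröbner basis.
Inter-reduce: drop elements whose leading term is divisible by another's, tail-reduce, and make monic.
Reduced Gröbner basis: {p**2 - 11/10*p + 1/2*q - 3/2, p*q - 2*p, q**2 - 5*q + 6}.

A lex Gröbner basis eliminates variables successively. Here q**2 - 5*q + 6 depends only on q, with roots {2, 3}; lifting each root through the earlier basis elements recovers the full solutions.
  q = 2: the earlier basis element becomes p**2 - 11/10*p - 1/2 = 0, giving p = 11/20 - sqrt(321)/20, 11/20 + sqrt(321)/20 — points (11/20 - sqrt(321)/20, 2), (11/20 + sqrt(321)/20, 2).
  q = 3: the earlier basis elements become p**2 - 11/10*p = 0; p = 0, giving p = 0 — point (0, 3).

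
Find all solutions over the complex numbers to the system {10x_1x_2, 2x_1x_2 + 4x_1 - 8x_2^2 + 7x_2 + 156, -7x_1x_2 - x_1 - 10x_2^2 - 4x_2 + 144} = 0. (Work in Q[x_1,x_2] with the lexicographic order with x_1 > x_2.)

{(0, -4)}

Compute a lex Gröbner basis by Buchberger's algorithm.
f_1 = 10x_1x_2, LT = x_1x_2.
f_2 = 2x_1x_2 + 4x_1 - 8x_2^2 + 7x_2 + 156, LT = x_1x_2.
f_3 = -7x_1x_2 - x_1 - 10x_2^2 - 4x_2 + 144, LT = x_1x_2.

S(f_1,f_2): lcm = x_1x_2. S = -2x_1 + 4x_2^2 - 7/2x_2 - 78.
  leading term x_1: no divisor's leading term divides it; move -2x_1 to the remainder.
  leading term x_2^2: no divisor's leading term divides it; move 4x_2^2 to the remainder.
  leading term x_2: no divisor's leading term divides it; move -7/2x_2 to the remainder.
  leading term 1: no divisor's leading term divides it; move -78 to the remainder.
  remainder -2x_1 + 4x_2^2 - 7/2x_2 - 78 ≠ 0; add h_4 = -2x_1 + 4x_2^2 - 7/2x_2 - 78 to the basis.

S(f_1,f_3): lcm = x_1x_2. S = -1/7x_1 - 10/7x_2^2 - 4/7x_2 + 144/7.
  leading term x_1: subtract (1/14)·h_4 from -1/7x_1 - 10/7x_2^2 - 4/7x_2 + 144/7 → -12/7x_2^2 - 9/28x_2 + 183/7
  leading term x_2^2: no divisor's leading term divides it; move -12/7x_2^2 to the remainder.
  leading term x_2: no divisor's leading term divides it; move -9/28x_2 to the remainder.
  leading term 1: no divisor's leading term divides it; move 183/7 to the remainder.
  remainder -12/7x_2^2 - 9/28x_2 + 183/7 ≠ 0; add h_5 = -12/7x_2^2 - 9/28x_2 + 183/7 to the basis.

S(f_1,h_4): lcm = x_1x_2. S = 2x_2^3 - 7/4x_2^2 - 39x_2.
  leading term x_2^3: subtract (-7/6x_2)·h_5 from 2x_2^3 - 7/4x_2^2 - 39x_2 → -17/8x_2^2 - 17/2x_2
  leading term x_2^2: subtract (119/96)·h_5 from -17/8x_2^2 - 17/2x_2 → -1037/128x_2 - 1037/32
  leading term x_2: no divisor's leading term divides it; move -1037/128x_2 to the remainder.
  leading term 1: no divisor's leading term divides it; move -1037/32 to the remainder.
  remainder -1037/128x_2 - 1037/32 ≠ 0; add h_6 = -1037/128x_2 - 1037/32 to the basis.

The other S-polynomials (S(f_2,f_3), S(f_2,h_4), S(f_3,h_4), S(f_1,h_5), S(f_2,h_5), S(f_3,h_5), S(h_4,h_5), S(f_1,h_6), S(f_2,h_6), S(f_3,h_6), S(h_4,h_6), S(h_5,h_6)) all reduce to 0 modulo the current basis, so we have a Gröbner basis.
Inter-reduce: drop elements whose leading term is divisible by another's, tail-reduce, and make monic.
Reduced Gröbner basis: {x_1, x_2 + 4}.

From the last basis element, x_2 + 4 = 0, so x_2 takes values in {-4}. Each choice, substituted upward through the basis, yields the corresponding point(s) of the solution set.
  x_2 = -4: the earlier basis element becomes x_1 = 0, giving x_1 = 0 — point (0, -4).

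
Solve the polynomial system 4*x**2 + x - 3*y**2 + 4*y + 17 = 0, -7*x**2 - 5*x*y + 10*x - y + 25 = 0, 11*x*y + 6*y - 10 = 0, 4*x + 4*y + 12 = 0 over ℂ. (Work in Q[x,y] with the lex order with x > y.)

{(-1, -2)}

Compute a lex Gröbner basis by Buchberger's algorithm.
f_1 = 4*x**2 + x - 3*y**2 + 4*y + 17, LT = x**2.
f_2 = -7*x**2 - 5*x*y + 10*x - y + 25, LT = x**2.
f_3 = 11*x*y + 6*y - 10, LT = x*y.
f_4 = 4*x + 4*y + 12, LT = x.

S(f_1,f_2): lcm = x**2. S = -5/7*x*y + 47/28*x - 3/4*y**2 + 6/7*y + 219/28.
  leading term x*y: subtract (-5/77)·f_3 from -5/7*x*y + 47/28*x - 3/4*y**2 + 6/7*y + 219/28 → 47/28*x - 3/4*y**2 + 96/77*y + 2209/308
  leading term x: subtract (47/112)·f_4 from 47/28*x - 3/4*y**2 + 96/77*y + 2209/308 → -3/4*y**2 - 19/44*y + 47/22
  leading term y**2: no divisor's leading term divides it; move -3/4*y**2 to the remainder.
  leading term y: no divisor's leading term divides it; move -19/44*y to the remainder.
  leading term 1: no divisor's leading term divides it; move 47/22 to the remainder.
  remainder -3/4*y**2 - 19/44*y + 47/22 ≠ 0; add h_5 = -3/4*y**2 - 19/44*y + 47/22 to the basis.

S(f_1,f_3): lcm = x**2*y. S = -13/44*x*y + 10/11*x - 3/4*y**3 + y**2 + 17/4*y.
  leading term x*y: subtract (-13/484)·f_3 from -13/44*x*y + 10/11*x - 3/4*y**3 + y**2 + 17/4*y → 10/11*x - 3/4*y**3 + y**2 + 2135/484*y - 65/242
  leading term x: subtract (5/22)·f_4 from 10/11*x - 3/4*y**3 + y**2 + 2135/484*y - 65/242 → -3/4*y**3 + y**2 + 1695/484*y - 725/242
  leading term y**3: subtract (y)·h_5 from -3/4*y**3 + y**2 + 1695/484*y - 725/242 → 63/44*y**2 + 661/484*y - 725/242
  leading term y**2: subtract (-21/11)·h_5 from 63/44*y**2 + 661/484*y - 725/242 → 131/242*y + 131/121
  leading term y: no divisor's leading term divides it; move 131/242*y to the remainder.
  leading term 1: no divisor's leading term divides it; move 131/121 to the remainder.
  remainder 131/242*y + 131/121 ≠ 0; add h_6 = 131/242*y + 131/121 to the basis.

S(f_1,f_4): lcm = x**2. S = -x*y - 11/4*x - 3/4*y**2 + y + 17/4.
  leading term x*y: subtract (-1/11)·f_3 from -x*y - 11/4*x - 3/4*y**2 + y + 17/4 → -11/4*x - 3/4*y**2 + 17/11*y + 147/44
  leading term x: subtract (-11/16)·f_4 from -11/4*x - 3/4*y**2 + 17/11*y + 147/44 → -3/4*y**2 + 189/44*y + 255/22
  leading term y**2: subtract (1)·h_5 from -3/4*y**2 + 189/44*y + 255/22 → 52/11*y + 104/11
  leading term y: subtract (1144/131)·h_6 from 52/11*y + 104/11 → 0
  remainder 0.

S(f_2,f_3): lcm = x**2*y. S = 5/7*x*y**2 - 152/77*x*y + 10/11*x + 1/7*y**2 - 25/7*y.
  leading term x*y**2: subtract (5/77*y)·f_3 from 5/7*x*y**2 - 152/77*x*y + 10/11*x + 1/7*y**2 - 25/7*y → -152/77*x*y + 10/11*x - 19/77*y**2 - 225/77*y
  leading term x*y: subtract (-152/847)·f_3 from -152/77*x*y + 10/11*x - 19/77*y**2 - 225/77*y → 10/11*x - 19/77*y**2 - 1563/847*y - 1520/847
  leading term x: subtract (5/22)·f_4 from 10/11*x - 19/77*y**2 - 1563/847*y - 1520/847 → -19/77*y**2 - 2333/847*y - 3830/847
  leading term y**2: subtract (76/231)·h_5 from -19/77*y**2 - 2333/847*y - 3830/847 → -6638/2541*y - 13276/2541
  leading term y: subtract (-13276/2751)·h_6 from -6638/2541*y - 13276/2541 → 0
  remainder 0.

S(f_2,f_4): lcm = x**2. S = -2/7*x*y - 31/7*x + 1/7*y - 25/7.
  leading term x*y: subtract (-2/77)·f_3 from -2/7*x*y - 31/7*x + 1/7*y - 25/7 → -31/7*x + 23/77*y - 295/77
  leading term x: subtract (-31/28)·f_4 from -31/7*x + 23/77*y - 295/77 → 52/11*y + 104/11
  leading term y: subtract (1144/131)·h_6 from 52/11*y + 104/11 → 0
  remainder 0.

S(f_3,f_4): lcm = x*y. S = -y**2 - 27/11*y - 10/11.
  leading term y**2: subtract (4/3)·h_5 from -y**2 - 27/11*y - 10/11 → -62/33*y - 124/33
  leading term y: subtract (-1364/393)·h_6 from -62/33*y - 124/33 → 0
  remainder 0.

S(f_1,h_5): leading monomials are coprime, so the S-polynomial reduces to 0 (Buchberger's first criterion).
S(f_2,h_5): leading monomials are coprime, so the S-polynomial reduces to 0 (Buchberger's first criterion).
S(f_3,h_5): lcm = x*y**2. S = -19/33*x*y + 94/33*x + 6/11*y**2 - 10/11*y.
  leading term x*y: subtract (-19/363)·f_3 from -19/33*x*y + 94/33*x + 6/11*y**2 - 10/11*y → 94/33*x + 6/11*y**2 - 72/121*y - 190/363
  leading term x: subtract (47/66)·f_4 from 94/33*x + 6/11*y**2 - 72/121*y - 190/363 → 6/11*y**2 - 1250/363*y - 3292/363
  leading term y**2: subtract (-8/11)·h_5 from 6/11*y**2 - 1250/363*y - 3292/363 → -124/33*y - 248/33
  leading term y: subtract (-2728/393)·h_6 from -124/33*y - 248/33 → 0
  remainder 0.

S(f_4,h_5): leading monomials are coprime, so the S-polynomial reduces to 0 (Buchberger's first criterion).
S(f_1,h_6): leading monomials are coprime, so the S-polynomial reduces to 0 (Buchberger's first criterion).
S(f_2,h_6): leading monomials are coprime, so the S-polynomial reduces to 0 (Buchberger's first criterion).
S(f_3,h_6): lcm = x*y. S = -2*x + 6/11*y - 10/11.
  leading term x: subtract (-1/2)·f_4 from -2*x + 6/11*y - 10/11 → 28/11*y + 56/11
  leading term y: subtract (616/131)·h_6 from 28/11*y + 56/11 → 0
  remainder 0.

S(f_4,h_6): leading monomials are coprime, so the S-polynomial reduces to 0 (Buchberger's first criterion).
S(h_5,h_6): lcm = y**2. S = -47/33*y - 94/33.
  leading term y: subtract (-1034/393)·h_6 from -47/33*y - 94/33 → 0
  remainder 0.

Every S-polynomial of the final basis reduces to 0, so we have a Gröbner basis.
Inter-reduce: drop elements whose leading term is divisible by another's, tail-reduce, and make monic.
Reduced Gröbner basis: {x + 1, y + 2}.

Since the basis is lex-ordered, y + 2 is univariate in y. Its roots are {-2}. Back-substituting each root into the other basis elements fixes the other coordinates.
  y = -2: the earlier basis element becomes x + 1 = 0, giving x = -1 — point (-1, -2).
Substituting each solution back into the original system confirms all equations vanish.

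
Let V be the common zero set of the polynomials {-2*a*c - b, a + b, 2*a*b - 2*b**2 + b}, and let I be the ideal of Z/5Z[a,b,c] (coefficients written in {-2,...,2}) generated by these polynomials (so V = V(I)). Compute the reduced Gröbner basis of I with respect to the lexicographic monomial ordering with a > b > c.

f_1 = -2*a*c - b, LT = a*c.
f_2 = a + b, LT = a.
f_3 = 2*a*b - 2*b**2 + b, LT = a*b.

S(f_1,f_2): lcm = a*c. S = -b*c - 2*b.
  leading term b*c: no divisor's leading term divides it; move -b*c to the remainder.
  leading term b: no divisor's leading term divides it; move -2*b to the remainder.
  remainder -b*c - 2*b ≠ 0; add g_4 = -b*c - 2*b to the basis.

S(f_1,f_3): lcm = a*b*c. S = b**2*c - 2*b**2 + 2*b*c.
  leading term b**2*c: subtract (-b)·g_4 from b**2*c - 2*b**2 + 2*b*c → b**2 + 2*b*c
  leading term b**2: no divisor's leading term divides it; move b**2 to the remainder.
  leading term b*c: subtract (-2)·g_4 from 2*b*c → b
  leading term b: no divisor's leading term divides it; move b to the remainder.
  remainder b**2 + b ≠ 0; add g_5 = b**2 + b to the basis.

The other S-polynomials (S(f_2,f_3), S(f_1,g_4), S(f_2,g_4), S(f_3,g_4), S(f_1,g_5), S(f_2,g_5), S(f_3,g_5), S(g_4,g_5)) all reduce to 0 modulo the current basis, so we have a Gröbner basis.
Inter-reduce: drop elements whose leading term is divisible by another's, tail-reduce, and make monic.

G = {a + b, b**2 + b, b*c + 2*b}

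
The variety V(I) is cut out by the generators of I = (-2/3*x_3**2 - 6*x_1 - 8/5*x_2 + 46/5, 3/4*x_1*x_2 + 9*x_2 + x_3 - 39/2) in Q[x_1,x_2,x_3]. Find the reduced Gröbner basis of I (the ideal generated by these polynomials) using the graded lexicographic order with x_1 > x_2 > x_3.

f_1 = -2/3*x_3**2 - 6*x_1 - 8/5*x_2 + 46/5, LT = x_3**2.
f_2 = 3/4*x_1*x_2 + 9*x_2 + x_3 - 39/2, LT = x_1*x_2.

The S-polynomials (S(f_1,f_2)) all reduce to 0 modulo the current basis, so we have a Gröbner basis.

G = {x_1*x_2 + 12*x_2 + 4/3*x_3 - 26, x_3**2 + 9*x_1 + 12/5*x_2 - 69/5}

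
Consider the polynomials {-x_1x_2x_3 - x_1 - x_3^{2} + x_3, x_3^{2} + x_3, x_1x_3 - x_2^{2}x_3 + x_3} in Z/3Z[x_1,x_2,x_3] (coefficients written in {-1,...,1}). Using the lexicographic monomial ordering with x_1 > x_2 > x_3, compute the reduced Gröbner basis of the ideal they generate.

G = {x_1 + x_2^{2}x_3 - x_3, x_2^{3}x_3 - x_2^{2}x_3 - x_2x_3 - x_3, x_3^{2} + x_3}

f_1 = -x_1x_2x_3 - x_1 - x_3^{2} + x_3, LT = x_1x_2x_3.
f_2 = x_3^{2} + x_3, LT = x_3^{2}.
f_3 = x_1x_3 - x_2^{2}x_3 + x_3, LT = x_1x_3.

S(f_1,f_2): lcm = x_1x_2x_3^{2}. S = -x_1x_2x_3 + x_1x_3 + x_3^{3} - x_3^{2}.
  reduce S modulo (f_1, f_2, f_3):
  remainder x_1 + x_2^{2}x_3 - x_3 ≠ 0; add g_4 = x_1 + x_2^{2}x_3 - x_3 to the basis.

S(f_1,f_3): lcm = x_1x_2x_3. S = x_1 + x_2^{3}x_3 - x_2x_3 + x_3^{2} - x_3.
  reduce S modulo (f_1, f_2, f_3, g_4):
  remainder x_2^{3}x_3 - x_2^{2}x_3 - x_2x_3 - x_3 ≠ 0; add g_5 = x_2^{3}x_3 - x_2^{2}x_3 - x_2x_3 - x_3 to the basis.

The other S-polynomials (S(f_2,f_3), S(f_1,g_4), S(f_2,g_4), S(f_3,g_4), S(f_1,g_5), S(f_2,g_5), S(f_3,g_5), S(g_4,g_5)) all reduce to 0 modulo the current basis, so we have a Gröbner basis.
Inter-reduce: drop elements whose leading term is divisible by another's, tail-reduce, and make monic.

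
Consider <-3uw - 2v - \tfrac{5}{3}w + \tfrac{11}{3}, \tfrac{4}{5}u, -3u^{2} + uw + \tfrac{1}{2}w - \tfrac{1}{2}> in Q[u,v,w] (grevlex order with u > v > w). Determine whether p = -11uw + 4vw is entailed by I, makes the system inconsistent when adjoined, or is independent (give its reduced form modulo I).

First compute the reduced Gröbner basis of I by Buchberger's algorithm.
f_1 = -3uw - 2v - \tfrac{5}{3}w + \tfrac{11}{3}, LT = uw.
f_2 = \tfrac{4}{5}u, LT = u.
f_3 = -3u^{2} + uw + \tfrac{1}{2}w - \tfrac{1}{2}, LT = u^{2}.

S(f_1,f_2): lcm = uw. S = \tfrac{2}{3}v + \tfrac{5}{9}w - \tfrac{11}{9}.
  leading term v: no divisor's leading term divides it; move \tfrac{2}{3}v to the remainder.
  leading term w: no divisor's leading term divides it; move \tfrac{5}{9}w to the remainder.
  leading term 1: no divisor's leading term divides it; move -\tfrac{11}{9} to the remainder.
  remainder \tfrac{2}{3}v + \tfrac{5}{9}w - \tfrac{11}{9} ≠ 0; add h_4 = \tfrac{2}{3}v + \tfrac{5}{9}w - \tfrac{11}{9} to the basis.

S(f_1,f_3): lcm = u^{2}w. S = \tfrac{1}{3}uw^{2} + \tfrac{2}{3}uv + \tfrac{5}{9}uw + \tfrac{1}{6}w^{2} - \tfrac{11}{9}u - \tfrac{1}{6}w.
  leading term uw^{2}: subtract (-\tfrac{1}{9}w)·f_1 from \tfrac{1}{3}uw^{2} + \tfrac{2}{3}uv + \tfrac{5}{9}uw + \tfrac{1}{6}w^{2} - \tfrac{11}{9}u - \tfrac{1}{6}w → \tfrac{2}{3}uv + \tfrac{5}{9}uw - \tfrac{2}{9}vw - \tfrac{1}{54}w^{2} - \tfrac{11}{9}u + \tfrac{13}{54}w
  leading term uv: subtract (\tfrac{5}{6}v)·f_2 from \tfrac{2}{3}uv + \tfrac{5}{9}uw - \tfrac{2}{9}vw - \tfrac{1}{54}w^{2} - \tfrac{11}{9}u + \tfrac{13}{54}w → \tfrac{5}{9}uw - \tfrac{2}{9}vw - \tfrac{1}{54}w^{2} - \tfrac{11}{9}u + \tfrac{13}{54}w
  leading term uw: subtract (-\tfrac{5}{27})·f_1 from \tfrac{5}{9}uw - \tfrac{2}{9}vw - \tfrac{1}{54}w^{2} - \tfrac{11}{9}u + \tfrac{13}{54}w → -\tfrac{2}{9}vw - \tfrac{1}{54}w^{2} - \tfrac{11}{9}u - \tfrac{10}{27}v - \tfrac{11}{162}w + \tfrac{55}{81}
  leading term vw: subtract (-\tfrac{1}{3}w)·h_4 from -\tfrac{2}{9}vw - \tfrac{1}{54}w^{2} - \tfrac{11}{9}u - \tfrac{10}{27}v - \tfrac{11}{162}w + \tfrac{55}{81} → \tfrac{1}{6}w^{2} - \tfrac{11}{9}u - \tfrac{10}{27}v - \tfrac{77}{162}w + \tfrac{55}{81}
  leading term w^{2}: no divisor's leading term divides it; move \tfrac{1}{6}w^{2} to the remainder.
  leading term u: subtract (-\tfrac{55}{36})·f_2 from -\tfrac{11}{9}u - \tfrac{10}{27}v - \tfrac{77}{162}w + \tfrac{55}{81} → -\tfrac{10}{27}v - \tfrac{77}{162}w + \tfrac{55}{81}
  leading term v: subtract (-\tfrac{5}{9})·h_4 from -\tfrac{10}{27}v - \tfrac{77}{162}w + \tfrac{55}{81} → -\tfrac{1}{6}w
  leading term w: no divisor's leading term divides it; move -\tfrac{1}{6}w to the remainder.
  remainder \tfrac{1}{6}w^{2} - \tfrac{1}{6}w ≠ 0; add h_5 = \tfrac{1}{6}w^{2} - \tfrac{1}{6}w to the basis.

S(f_2,f_3): lcm = u^{2}. S = \tfrac{1}{3}uw + \tfrac{1}{6}w - \tfrac{1}{6}.
  leading term uw: subtract (-\tfrac{1}{9})·f_1 from \tfrac{1}{3}uw + \tfrac{1}{6}w - \tfrac{1}{6} → -\tfrac{2}{9}v - \tfrac{1}{54}w + \tfrac{13}{54}
  leading term v: subtract (-\tfrac{1}{3})·h_4 from -\tfrac{2}{9}v - \tfrac{1}{54}w + \tfrac{13}{54} → \tfrac{1}{6}w - \tfrac{1}{6}
  leading term w: no divisor's leading term divides it; move \tfrac{1}{6}w to the remainder.
  leading term 1: no divisor's leading term divides it; move -\tfrac{1}{6} to the remainder.
  remainder \tfrac{1}{6}w - \tfrac{1}{6} ≠ 0; add h_6 = \tfrac{1}{6}w - \tfrac{1}{6} to the basis.

The other S-polynomials (S(f_1,h_4), S(f_2,h_4), S(f_3,h_4), S(f_1,h_5), S(f_2,h_5), S(f_3,h_5), S(h_4,h_5), S(f_1,h_6), S(f_2,h_6), S(f_3,h_6), S(h_4,h_6), S(h_5,h_6)) all reduce to 0 modulo the current basis, so we have a Gröbner basis.
Inter-reduce: drop elements whose leading term is divisible by another's, tail-reduce, and make monic.
Reduced Gröbner basis: {u, v - 1, w - 1}.
Label its elements g_1 = u, g_2 = v - 1, g_3 = w - 1.

Reduce p = -11uw + 4vw modulo G:
  leading term uw: subtract (-11w)·g_1 from -11uw + 4vw → 4vw
  leading term vw: subtract (4w)·g_2 from 4vw → 4w
  leading term w: subtract (4)·g_3 from 4w → 4
  leading term 1: no divisor's leading term divides it; move 4 to the remainder.
  normal form = 4.
The normal form is nonzero, so p ∉ I. Since p minus its normal form lies in I, I + (p) = I + (r) where r = 4; decide whether this ideal is the whole ring.
Here r = 4 is a nonzero constant, hence a unit: 1 ∈ I + (p), the Gröbner basis of I + (p) is {1}, and the enlarged system has no common solution — adjoining p is inconsistent.

Adjoining -11uw + 4vw makes the ideal the whole ring: the system is inconsistent.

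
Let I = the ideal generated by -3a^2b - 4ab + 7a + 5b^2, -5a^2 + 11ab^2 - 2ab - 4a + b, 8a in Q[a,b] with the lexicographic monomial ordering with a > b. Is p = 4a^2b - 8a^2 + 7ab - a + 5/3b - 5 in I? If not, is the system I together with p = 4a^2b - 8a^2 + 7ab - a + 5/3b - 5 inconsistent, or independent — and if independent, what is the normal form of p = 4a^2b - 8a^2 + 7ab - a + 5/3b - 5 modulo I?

Adjoining 4a^2b - 8a^2 + 7ab - a + 5/3b - 5 makes the ideal the whole ring: the system is inconsistent.

First compute the reduced Gröbner basis of I by Buchberger's algorithm.
f_1 = -3a^2b - 4ab + 7a + 5b^2, LT = a^2b.
f_2 = -5a^2 + 11ab^2 - 2ab - 4a + b, LT = a^2.
f_3 = 8a, LT = a.

S(f_1,f_2): lcm = a^2b. S = 11/5ab^3 - 2/5ab^2 + 8/15ab - 7/3a - 22/15b^2.
  leading term ab^3: subtract (11/40b^3)·f_3 from 11/5ab^3 - 2/5ab^2 + 8/15ab - 7/3a - 22/15b^2 → -2/5ab^2 + 8/15ab - 7/3a - 22/15b^2
  leading term ab^2: subtract (-1/20b^2)·f_3 from -2/5ab^2 + 8/15ab - 7/3a - 22/15b^2 → 8/15ab - 7/3a - 22/15b^2
  leading term ab: subtract (1/15b)·f_3 from 8/15ab - 7/3a - 22/15b^2 → -7/3a - 22/15b^2
  leading term a: subtract (-7/24)·f_3 from -7/3a - 22/15b^2 → -22/15b^2
  leading term b^2: no divisor's leading term divides it; move -22/15b^2 to the remainder.
  remainder -22/15b^2 ≠ 0; add h_4 = -22/15b^2 to the basis.

S(f_1,f_3): lcm = a^2b. S = 4/3ab - 7/3a - 5/3b^2.
  leading term ab: subtract (1/6b)·f_3 from 4/3ab - 7/3a - 5/3b^2 → -7/3a - 5/3b^2
  leading term a: subtract (-7/24)·f_3 from -7/3a - 5/3b^2 → -5/3b^2
  leading term b^2: subtract (25/22)·h_4 from -5/3b^2 → 0
  remainder 0.

S(f_2,f_3): lcm = a^2. S = -11/5ab^2 + 2/5ab + 4/5a - 1/5b.
  leading term ab^2: subtract (-11/40b^2)·f_3 from -11/5ab^2 + 2/5ab + 4/5a - 1/5b → 2/5ab + 4/5a - 1/5b
  leading term ab: subtract (1/20b)·f_3 from 2/5ab + 4/5a - 1/5b → 4/5a - 1/5b
  leading term a: subtract (1/10)·f_3 from 4/5a - 1/5b → -1/5b
  leading term b: no divisor's leading term divides it; move -1/5b to the remainder.
  remainder -1/5b ≠ 0; add h_5 = -1/5b to the basis.

S(f_1,h_4): lcm = a^2b^2. S = 4/3ab^2 - 7/3ab - 5/3b^3.
  leading term ab^2: subtract (1/6b^2)·f_3 from 4/3ab^2 - 7/3ab - 5/3b^3 → -7/3ab - 5/3b^3
  leading term ab: subtract (-7/24b)·f_3 from -7/3ab - 5/3b^3 → -5/3b^3
  leading term b^3: subtract (25/22b)·h_4 from -5/3b^3 → 0
  remainder 0.

S(f_2,h_4): leading monomials are coprime, so the S-polynomial reduces to 0 (Buchberger's first criterion).
S(f_3,h_4): leading monomials are coprime, so the S-polynomial reduces to 0 (Buchberger's first criterion).
S(f_1,h_5): lcm = a^2b. S = 4/3ab - 7/3a - 5/3b^2.
  leading term ab: subtract (1/6b)·f_3 from 4/3ab - 7/3a - 5/3b^2 → -7/3a - 5/3b^2
  leading term a: subtract (-7/24)·f_3 from -7/3a - 5/3b^2 → -5/3b^2
  leading term b^2: subtract (25/22)·h_4 from -5/3b^2 → 0
  remainder 0.

S(f_2,h_5): leading monomials are coprime, so the S-polynomial reduces to 0 (Buchberger's first criterion).
S(f_3,h_5): leading monomials are coprime, so the S-polynomial reduces to 0 (Buchberger's first criterion).
S(h_4,h_5): lcm = b^2. S = 0.
  remainder 0.

Every S-polynomial of the final basis reduces to 0, so we have a Gröbner basis.
Inter-reduce: drop elements whose leading term is divisible by another's, tail-reduce, and make monic.
Reduced Gröbner basis: {a, b}.
Label its elements g_1 = a, g_2 = b.

Reduce p = 4a^2b - 8a^2 + 7ab - a + 5/3b - 5 modulo G:
  leading term a^2b: subtract (4ab)·g_1 from 4a^2b - 8a^2 + 7ab - a + 5/3b - 5 → -8a^2 + 7ab - a + 5/3b - 5
  leading term a^2: subtract (-8a)·g_1 from -8a^2 + 7ab - a + 5/3b - 5 → 7ab - a + 5/3b - 5
  leading term ab: subtract (7b)·g_1 from 7ab - a + 5/3b - 5 → -a + 5/3b - 5
  leading term a: subtract (-1)·g_1 from -a + 5/3b - 5 → 5/3b - 5
  leading term b: subtract (5/3)·g_2 from 5/3b - 5 → -5
  leading term 1: no divisor's leading term divides it; move -5 to the remainder.
  normal form = -5.
The normal form is nonzero, so p ∉ I. Since p minus its normal form lies in I, I + (p) = I + (r) where r = -5; decide whether this ideal is the whole ring.
Here r = -5 is a nonzero constant, hence a unit: 1 ∈ I + (p), the Gröbner basis of I + (p) is {1}, and the enlarged system has no common solution — adjoining p is inconsistent.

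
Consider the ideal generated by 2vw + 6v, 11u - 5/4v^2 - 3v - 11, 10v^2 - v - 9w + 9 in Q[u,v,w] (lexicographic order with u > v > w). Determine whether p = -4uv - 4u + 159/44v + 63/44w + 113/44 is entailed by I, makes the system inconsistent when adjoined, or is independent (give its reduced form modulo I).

-4uv - 4u + 159/44v + 63/44w + 113/44 lies in I (it reduces to 0).

First compute the reduced Gröbner basis of I by Buchberger's algorithm.
f_1 = 2vw + 6v, LT = vw.
f_2 = 11u - 5/4v^2 - 3v - 11, LT = u.
f_3 = 10v^2 - v - 9w + 9, LT = v^2.

S(f_1,f_3): lcm = v^2w. S = 3v^2 + 1/10vw + 9/10w^2 - 9/10w.
  reduce S modulo (f_1, f_2, f_3):
  remainder 9/10w^2 + 9/5w - 27/10 ≠ 0; add h_4 = 9/10w^2 + 9/5w - 27/10 to the basis.

The other S-polynomials (S(f_1,f_2), S(f_2,f_3), S(f_1,h_4), S(f_2,h_4), S(f_3,h_4)) all reduce to 0 modulo the current basis, so we have a Gröbner basis.
Inter-reduce: drop elements whose leading term is divisible by another's, tail-reduce, and make monic.
Reduced Gröbner basis: {u - 25/88v - 9/88w - 79/88, v^2 - 1/10v - 9/10w + 9/10, vw + 3v, w^2 + 2w - 3}.
Label its elements g_1 = u - 25/88v - 9/88w - 79/88, g_2 = v^2 - 1/10v - 9/10w + 9/10, g_3 = vw + 3v, g_4 = w^2 + 2w - 3.

Reduce p = -4uv - 4u + 159/44v + 63/44w + 113/44 modulo G:
  leading term uv: subtract (-4v)·g_1 from -4uv - 4u + 159/44v + 63/44w + 113/44 → -4u - 25/22v^2 - 9/22vw + 1/44v + 63/44w + 113/44
  leading term u: subtract (-4)·g_1 from -4u - 25/22v^2 - 9/22vw + 1/44v + 63/44w + 113/44 → -25/22v^2 - 9/22vw - 49/44v + 45/44w - 45/44
  leading term v^2: subtract (-25/22)·g_2 from -25/22v^2 - 9/22vw - 49/44v + 45/44w - 45/44 → -9/22vw - 27/22v
  leading term vw: subtract (-9/22)·g_3 from -9/22vw - 27/22v → 0
  normal form = 0.
Since the normal form is 0, p ∈ I.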